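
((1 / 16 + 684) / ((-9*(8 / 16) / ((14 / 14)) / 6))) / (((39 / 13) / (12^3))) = -525360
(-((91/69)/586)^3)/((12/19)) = -14317849/793270613598048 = -0.00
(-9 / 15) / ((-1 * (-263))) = -3 / 1315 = -0.00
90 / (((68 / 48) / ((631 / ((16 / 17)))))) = 85185 / 2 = 42592.50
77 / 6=12.83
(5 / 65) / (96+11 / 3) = 3 / 3887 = 0.00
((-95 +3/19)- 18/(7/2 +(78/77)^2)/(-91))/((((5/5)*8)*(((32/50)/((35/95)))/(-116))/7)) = 22322444558225/4030048048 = 5539.00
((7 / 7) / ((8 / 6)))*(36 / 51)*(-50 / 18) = -25 / 17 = -1.47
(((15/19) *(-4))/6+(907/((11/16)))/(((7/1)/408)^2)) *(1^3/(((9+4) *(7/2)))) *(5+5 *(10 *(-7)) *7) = -224445036165780/931931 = -240838684.59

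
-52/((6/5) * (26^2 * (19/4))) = -10/741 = -0.01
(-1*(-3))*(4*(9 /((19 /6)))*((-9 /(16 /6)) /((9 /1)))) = -243 /19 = -12.79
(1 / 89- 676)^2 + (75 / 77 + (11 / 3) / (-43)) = 35953423316465 / 78679293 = 456961.70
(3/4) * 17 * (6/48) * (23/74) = 1173/2368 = 0.50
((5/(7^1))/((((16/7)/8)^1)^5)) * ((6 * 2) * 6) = 108045/4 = 27011.25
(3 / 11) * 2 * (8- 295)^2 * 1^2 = 44928.55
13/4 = 3.25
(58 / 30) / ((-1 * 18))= -29 / 270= -0.11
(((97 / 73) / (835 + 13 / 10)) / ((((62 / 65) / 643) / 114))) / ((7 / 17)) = 296.53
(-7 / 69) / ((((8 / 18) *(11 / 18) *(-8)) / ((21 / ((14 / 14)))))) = 3969 / 4048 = 0.98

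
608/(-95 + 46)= -608/49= -12.41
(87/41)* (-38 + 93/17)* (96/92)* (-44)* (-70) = -3556365120/16031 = -221843.00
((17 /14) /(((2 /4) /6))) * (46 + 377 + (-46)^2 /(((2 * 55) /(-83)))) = -6583998 /385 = -17101.29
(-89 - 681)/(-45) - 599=-5237/9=-581.89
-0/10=0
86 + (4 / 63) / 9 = 48766 / 567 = 86.01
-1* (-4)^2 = -16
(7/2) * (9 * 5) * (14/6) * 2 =735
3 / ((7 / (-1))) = -3 / 7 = -0.43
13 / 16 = 0.81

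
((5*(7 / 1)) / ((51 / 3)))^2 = 1225 / 289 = 4.24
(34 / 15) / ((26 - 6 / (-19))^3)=116603 / 937500000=0.00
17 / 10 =1.70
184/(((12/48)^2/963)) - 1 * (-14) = 2835086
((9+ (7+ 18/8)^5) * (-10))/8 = -346765865/4096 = -84659.64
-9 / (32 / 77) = -21.66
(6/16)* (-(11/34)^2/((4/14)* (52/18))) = -22869/480896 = -0.05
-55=-55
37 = 37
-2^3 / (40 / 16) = -16 / 5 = -3.20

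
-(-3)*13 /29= 39 /29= 1.34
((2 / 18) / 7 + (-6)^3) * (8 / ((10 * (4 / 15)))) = -13607 / 21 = -647.95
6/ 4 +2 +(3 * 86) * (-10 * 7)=-36113/ 2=-18056.50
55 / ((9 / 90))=550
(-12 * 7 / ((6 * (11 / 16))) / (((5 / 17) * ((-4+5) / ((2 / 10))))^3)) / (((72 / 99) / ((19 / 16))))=-653429 / 62500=-10.45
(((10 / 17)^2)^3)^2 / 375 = 8000000000 / 1747866711689283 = 0.00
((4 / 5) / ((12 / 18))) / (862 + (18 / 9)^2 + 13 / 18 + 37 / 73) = 7884 / 5697695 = 0.00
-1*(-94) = 94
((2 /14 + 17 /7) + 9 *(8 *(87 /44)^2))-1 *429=-245523 /1694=-144.94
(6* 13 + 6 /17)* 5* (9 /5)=11988 /17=705.18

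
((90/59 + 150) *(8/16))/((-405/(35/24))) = -5215/19116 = -0.27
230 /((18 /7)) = 89.44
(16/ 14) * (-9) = -72/ 7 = -10.29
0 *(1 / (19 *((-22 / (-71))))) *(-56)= 0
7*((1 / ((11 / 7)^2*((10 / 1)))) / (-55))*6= -1029 / 33275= -0.03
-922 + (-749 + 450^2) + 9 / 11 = 2209128 / 11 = 200829.82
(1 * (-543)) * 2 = -1086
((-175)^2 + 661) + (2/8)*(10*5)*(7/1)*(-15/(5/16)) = 27086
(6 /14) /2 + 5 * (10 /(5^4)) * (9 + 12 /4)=411 /350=1.17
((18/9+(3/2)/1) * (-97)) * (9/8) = -381.94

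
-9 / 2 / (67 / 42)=-2.82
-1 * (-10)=10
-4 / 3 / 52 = -0.03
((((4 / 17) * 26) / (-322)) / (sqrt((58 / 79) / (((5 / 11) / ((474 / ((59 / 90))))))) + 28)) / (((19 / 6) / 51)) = 27612 / 1237147 - 702 * sqrt(112926) / 8660029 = -0.00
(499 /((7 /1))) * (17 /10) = 8483 /70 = 121.19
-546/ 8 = -273/ 4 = -68.25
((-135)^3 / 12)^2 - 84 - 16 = 672605014025 / 16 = 42037813376.56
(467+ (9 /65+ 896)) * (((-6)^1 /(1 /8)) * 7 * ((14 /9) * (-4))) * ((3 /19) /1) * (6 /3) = 1111448576 /1235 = 899958.36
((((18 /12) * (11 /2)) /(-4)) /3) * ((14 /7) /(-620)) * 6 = 33 /2480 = 0.01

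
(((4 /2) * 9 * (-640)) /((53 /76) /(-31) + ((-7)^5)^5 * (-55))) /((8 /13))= -44104320 /173775671736056571846571007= -0.00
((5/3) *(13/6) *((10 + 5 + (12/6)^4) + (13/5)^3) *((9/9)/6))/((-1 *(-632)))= 3289/71100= 0.05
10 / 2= 5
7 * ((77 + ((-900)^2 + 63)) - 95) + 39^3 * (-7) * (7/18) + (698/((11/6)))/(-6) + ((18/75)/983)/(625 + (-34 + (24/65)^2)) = 5508772.05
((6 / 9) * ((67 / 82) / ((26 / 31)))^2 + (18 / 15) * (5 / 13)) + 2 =21097033 / 6818136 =3.09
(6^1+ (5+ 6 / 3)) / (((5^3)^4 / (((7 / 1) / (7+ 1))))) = 91 / 1953125000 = 0.00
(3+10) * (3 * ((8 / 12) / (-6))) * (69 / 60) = -299 / 60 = -4.98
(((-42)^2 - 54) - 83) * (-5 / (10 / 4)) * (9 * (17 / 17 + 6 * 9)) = -1610730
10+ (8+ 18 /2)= 27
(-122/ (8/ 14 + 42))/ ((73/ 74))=-31598/ 10877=-2.91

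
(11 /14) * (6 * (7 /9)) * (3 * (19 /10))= 209 /10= 20.90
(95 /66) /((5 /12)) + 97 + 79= 1974 /11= 179.45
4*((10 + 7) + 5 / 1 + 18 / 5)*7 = 3584 / 5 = 716.80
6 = 6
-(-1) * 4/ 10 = 2/ 5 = 0.40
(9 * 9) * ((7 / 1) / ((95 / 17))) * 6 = 57834 / 95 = 608.78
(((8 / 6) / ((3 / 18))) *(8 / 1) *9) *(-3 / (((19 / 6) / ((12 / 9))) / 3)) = -41472 / 19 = -2182.74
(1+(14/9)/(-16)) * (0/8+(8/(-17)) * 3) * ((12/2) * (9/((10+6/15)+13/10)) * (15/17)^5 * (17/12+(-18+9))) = 23.86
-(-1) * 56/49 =1.14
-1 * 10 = -10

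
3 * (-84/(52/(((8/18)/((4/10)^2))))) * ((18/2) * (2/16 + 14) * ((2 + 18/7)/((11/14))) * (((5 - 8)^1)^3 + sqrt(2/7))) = 38442600/143 - 203400 * sqrt(14)/143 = 263507.32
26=26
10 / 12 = 5 / 6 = 0.83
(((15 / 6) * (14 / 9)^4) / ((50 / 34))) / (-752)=-40817 / 3083670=-0.01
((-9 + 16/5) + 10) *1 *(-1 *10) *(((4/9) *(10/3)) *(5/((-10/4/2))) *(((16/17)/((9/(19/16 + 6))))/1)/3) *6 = 515200/1377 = 374.15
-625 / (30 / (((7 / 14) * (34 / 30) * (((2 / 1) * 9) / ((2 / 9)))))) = -3825 / 4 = -956.25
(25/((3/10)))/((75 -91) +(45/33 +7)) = -10.91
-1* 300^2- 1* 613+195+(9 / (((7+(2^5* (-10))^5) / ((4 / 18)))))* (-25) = -303392463256967024 / 3355443199993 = -90418.00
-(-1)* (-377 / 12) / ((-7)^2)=-0.64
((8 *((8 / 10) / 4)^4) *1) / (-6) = -4 / 1875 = -0.00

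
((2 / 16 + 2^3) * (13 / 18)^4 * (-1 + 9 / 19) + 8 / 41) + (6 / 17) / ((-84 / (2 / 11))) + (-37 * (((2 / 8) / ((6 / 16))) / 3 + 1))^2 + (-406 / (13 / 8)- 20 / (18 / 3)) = 9968779640908939 / 5566349460672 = 1790.90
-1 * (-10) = 10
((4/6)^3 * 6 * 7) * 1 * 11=1232/9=136.89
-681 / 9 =-227 / 3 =-75.67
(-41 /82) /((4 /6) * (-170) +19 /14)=21 /4703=0.00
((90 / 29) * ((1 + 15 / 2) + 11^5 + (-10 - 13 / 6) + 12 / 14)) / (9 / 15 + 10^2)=507301800 / 102109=4968.24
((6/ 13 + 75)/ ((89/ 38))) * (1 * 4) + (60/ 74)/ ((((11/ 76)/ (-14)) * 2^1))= 42222864/ 470899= 89.66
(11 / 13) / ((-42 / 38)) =-209 / 273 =-0.77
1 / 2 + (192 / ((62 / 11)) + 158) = 11939 / 62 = 192.56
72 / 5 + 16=152 / 5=30.40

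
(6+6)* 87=1044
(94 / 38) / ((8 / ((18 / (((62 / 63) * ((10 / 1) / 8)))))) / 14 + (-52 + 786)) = 186543 / 55354619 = 0.00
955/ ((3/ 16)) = 15280/ 3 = 5093.33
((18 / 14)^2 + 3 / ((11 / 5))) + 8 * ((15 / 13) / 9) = 4.04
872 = 872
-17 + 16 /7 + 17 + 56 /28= 30 /7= 4.29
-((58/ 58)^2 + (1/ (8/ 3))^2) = -73/ 64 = -1.14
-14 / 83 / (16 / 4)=-7 / 166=-0.04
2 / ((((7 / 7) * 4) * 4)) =1 / 8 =0.12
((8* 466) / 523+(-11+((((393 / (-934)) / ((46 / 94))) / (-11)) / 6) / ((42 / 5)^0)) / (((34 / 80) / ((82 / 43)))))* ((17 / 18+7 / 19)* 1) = -427643012026474 / 7724183417973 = -55.36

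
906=906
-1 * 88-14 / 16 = -711 / 8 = -88.88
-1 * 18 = -18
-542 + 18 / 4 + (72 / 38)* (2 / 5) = -101981 / 190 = -536.74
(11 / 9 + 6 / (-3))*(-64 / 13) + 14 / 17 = 9254 / 1989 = 4.65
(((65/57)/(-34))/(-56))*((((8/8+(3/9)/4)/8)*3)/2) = 845/6945792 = 0.00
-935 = -935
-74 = -74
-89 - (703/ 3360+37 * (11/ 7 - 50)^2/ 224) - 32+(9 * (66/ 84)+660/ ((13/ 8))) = -102073613/ 1070160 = -95.38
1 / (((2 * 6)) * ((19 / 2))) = 1 / 114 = 0.01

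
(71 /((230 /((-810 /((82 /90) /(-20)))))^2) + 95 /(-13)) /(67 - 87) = -981023190269 /46240948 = -21215.46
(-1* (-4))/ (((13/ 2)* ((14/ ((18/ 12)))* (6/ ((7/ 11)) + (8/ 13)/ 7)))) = 0.01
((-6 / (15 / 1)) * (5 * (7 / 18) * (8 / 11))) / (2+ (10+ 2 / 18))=-56 / 1199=-0.05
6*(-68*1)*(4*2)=-3264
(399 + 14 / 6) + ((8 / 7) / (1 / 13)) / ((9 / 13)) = 26636 / 63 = 422.79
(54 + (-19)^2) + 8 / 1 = 423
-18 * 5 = -90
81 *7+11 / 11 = 568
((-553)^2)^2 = 93519144481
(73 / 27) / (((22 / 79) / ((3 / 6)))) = 5767 / 1188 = 4.85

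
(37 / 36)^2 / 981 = 1369 / 1271376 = 0.00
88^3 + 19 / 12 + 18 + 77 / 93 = 84505059 / 124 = 681492.41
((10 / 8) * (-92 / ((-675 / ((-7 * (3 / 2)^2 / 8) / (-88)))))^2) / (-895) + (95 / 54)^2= 500409533900399 / 161683568640000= 3.09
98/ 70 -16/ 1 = -73/ 5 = -14.60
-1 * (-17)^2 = -289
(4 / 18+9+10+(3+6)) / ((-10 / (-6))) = 254 / 15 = 16.93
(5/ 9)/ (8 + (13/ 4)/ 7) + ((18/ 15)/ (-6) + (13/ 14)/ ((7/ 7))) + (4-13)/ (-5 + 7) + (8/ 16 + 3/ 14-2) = -372641/ 74655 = -4.99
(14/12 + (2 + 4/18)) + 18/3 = 169/18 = 9.39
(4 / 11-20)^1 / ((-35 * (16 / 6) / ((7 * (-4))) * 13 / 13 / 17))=-5508 / 55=-100.15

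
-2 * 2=-4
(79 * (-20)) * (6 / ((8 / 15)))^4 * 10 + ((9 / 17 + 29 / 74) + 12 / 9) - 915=-15282366880841 / 60384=-253086361.96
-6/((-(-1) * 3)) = -2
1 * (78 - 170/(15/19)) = -412/3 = -137.33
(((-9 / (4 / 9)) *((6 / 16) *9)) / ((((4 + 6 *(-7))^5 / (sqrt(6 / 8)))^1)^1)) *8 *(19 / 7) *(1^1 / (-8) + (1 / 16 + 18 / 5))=618921 *sqrt(3) / 18682818560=0.00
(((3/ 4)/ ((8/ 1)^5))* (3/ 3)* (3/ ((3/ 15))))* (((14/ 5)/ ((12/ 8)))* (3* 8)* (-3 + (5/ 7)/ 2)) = -333/ 8192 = -0.04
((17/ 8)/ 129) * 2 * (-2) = -17/ 258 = -0.07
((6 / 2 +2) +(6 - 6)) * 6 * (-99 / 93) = -990 / 31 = -31.94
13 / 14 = 0.93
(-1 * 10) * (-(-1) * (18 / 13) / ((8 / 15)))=-675 / 26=-25.96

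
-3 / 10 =-0.30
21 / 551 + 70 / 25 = 2.84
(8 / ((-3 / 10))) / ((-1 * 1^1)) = 80 / 3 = 26.67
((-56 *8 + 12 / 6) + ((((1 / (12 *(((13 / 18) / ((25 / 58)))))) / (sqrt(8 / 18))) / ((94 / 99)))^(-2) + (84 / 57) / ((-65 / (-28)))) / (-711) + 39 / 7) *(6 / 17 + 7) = -268782496953947539 / 82954304748315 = -3240.13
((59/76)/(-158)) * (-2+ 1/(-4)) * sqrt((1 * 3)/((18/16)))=177 * sqrt(6)/24016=0.02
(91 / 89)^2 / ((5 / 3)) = 24843 / 39605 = 0.63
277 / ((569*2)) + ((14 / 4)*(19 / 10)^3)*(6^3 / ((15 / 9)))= 1106522141 / 355625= 3111.49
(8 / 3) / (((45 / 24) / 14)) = 19.91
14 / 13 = 1.08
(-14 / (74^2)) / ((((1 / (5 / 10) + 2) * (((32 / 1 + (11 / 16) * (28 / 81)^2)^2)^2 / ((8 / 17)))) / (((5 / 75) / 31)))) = -4323713773987629 / 7081384778819918335461423715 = -0.00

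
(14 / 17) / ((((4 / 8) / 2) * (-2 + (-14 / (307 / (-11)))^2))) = -2638972 / 1400647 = -1.88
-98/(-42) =7/3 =2.33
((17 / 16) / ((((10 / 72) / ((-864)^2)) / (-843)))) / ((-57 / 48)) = 385129230336 / 95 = 4053991898.27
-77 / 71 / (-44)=7 / 284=0.02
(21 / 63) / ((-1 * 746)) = -1 / 2238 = -0.00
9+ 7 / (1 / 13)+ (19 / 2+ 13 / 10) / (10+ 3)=6554 / 65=100.83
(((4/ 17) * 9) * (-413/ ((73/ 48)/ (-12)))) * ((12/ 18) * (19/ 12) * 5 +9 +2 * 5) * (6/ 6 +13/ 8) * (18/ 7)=1403420256/ 1241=1130878.53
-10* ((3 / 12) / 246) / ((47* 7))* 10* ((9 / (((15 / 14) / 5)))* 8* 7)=-1400 / 1927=-0.73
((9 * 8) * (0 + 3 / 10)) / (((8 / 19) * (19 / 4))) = 54 / 5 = 10.80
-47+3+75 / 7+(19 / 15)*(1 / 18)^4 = -33.29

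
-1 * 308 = -308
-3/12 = -1/4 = -0.25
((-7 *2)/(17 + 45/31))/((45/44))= -434/585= -0.74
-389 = -389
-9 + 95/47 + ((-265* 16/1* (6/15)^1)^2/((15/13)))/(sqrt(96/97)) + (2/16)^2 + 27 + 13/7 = 461001/21056 + 4674176* sqrt(582)/45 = 2505865.95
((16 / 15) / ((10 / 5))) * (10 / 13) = 16 / 39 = 0.41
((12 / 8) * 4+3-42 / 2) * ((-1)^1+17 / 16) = -3 / 4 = -0.75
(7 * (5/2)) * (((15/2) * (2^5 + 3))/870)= 1225/232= 5.28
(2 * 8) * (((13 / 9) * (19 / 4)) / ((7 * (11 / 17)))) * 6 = 33592 / 231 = 145.42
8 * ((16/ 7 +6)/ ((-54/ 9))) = -232/ 21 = -11.05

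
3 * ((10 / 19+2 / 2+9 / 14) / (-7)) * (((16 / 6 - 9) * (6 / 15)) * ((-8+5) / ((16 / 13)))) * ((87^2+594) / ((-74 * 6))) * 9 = 551075967 / 580160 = 949.87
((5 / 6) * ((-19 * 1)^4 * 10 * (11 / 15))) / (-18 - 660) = -7167655 / 6102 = -1174.64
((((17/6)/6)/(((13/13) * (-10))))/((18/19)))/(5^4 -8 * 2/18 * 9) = -323/3998160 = -0.00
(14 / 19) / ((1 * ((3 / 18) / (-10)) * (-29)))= 840 / 551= 1.52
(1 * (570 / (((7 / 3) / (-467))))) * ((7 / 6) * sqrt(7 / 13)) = -133095 * sqrt(91) / 13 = -97665.03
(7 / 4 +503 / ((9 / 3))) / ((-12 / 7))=-14231 / 144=-98.83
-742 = -742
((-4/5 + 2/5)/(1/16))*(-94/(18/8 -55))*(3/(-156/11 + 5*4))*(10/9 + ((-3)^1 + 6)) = -76516/3165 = -24.18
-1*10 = -10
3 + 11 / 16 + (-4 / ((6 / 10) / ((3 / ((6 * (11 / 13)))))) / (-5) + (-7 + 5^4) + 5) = 331307 / 528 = 627.48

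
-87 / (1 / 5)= -435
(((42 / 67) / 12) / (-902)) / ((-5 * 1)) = 7 / 604340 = 0.00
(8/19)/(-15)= -8/285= -0.03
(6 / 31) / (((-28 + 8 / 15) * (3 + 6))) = -5 / 6386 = -0.00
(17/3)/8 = 17/24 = 0.71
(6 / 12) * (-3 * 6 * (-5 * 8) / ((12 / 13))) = 390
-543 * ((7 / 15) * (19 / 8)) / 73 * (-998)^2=-5994201073 / 730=-8211234.35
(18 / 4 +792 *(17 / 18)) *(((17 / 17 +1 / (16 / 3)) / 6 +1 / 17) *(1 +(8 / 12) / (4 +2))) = 3152975 / 14688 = 214.66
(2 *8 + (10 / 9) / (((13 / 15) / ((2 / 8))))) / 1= 1273 / 78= 16.32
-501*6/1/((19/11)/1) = -33066/19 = -1740.32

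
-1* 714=-714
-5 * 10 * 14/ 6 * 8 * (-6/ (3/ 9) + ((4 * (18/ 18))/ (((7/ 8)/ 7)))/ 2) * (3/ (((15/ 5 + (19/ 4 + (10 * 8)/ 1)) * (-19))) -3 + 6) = 37324000/ 6669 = 5596.64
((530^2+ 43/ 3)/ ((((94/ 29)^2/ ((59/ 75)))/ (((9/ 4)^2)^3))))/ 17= 2469196817283933/ 15381708800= 160528.12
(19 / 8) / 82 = 19 / 656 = 0.03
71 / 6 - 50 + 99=365 / 6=60.83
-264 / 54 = -44 / 9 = -4.89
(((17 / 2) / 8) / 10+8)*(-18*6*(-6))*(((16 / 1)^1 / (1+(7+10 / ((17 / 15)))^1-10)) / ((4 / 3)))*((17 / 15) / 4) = 30361473 / 11600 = 2617.37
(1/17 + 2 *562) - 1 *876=248.06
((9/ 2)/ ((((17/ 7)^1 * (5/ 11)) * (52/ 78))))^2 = 4322241/ 115600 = 37.39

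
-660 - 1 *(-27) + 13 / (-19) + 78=-555.68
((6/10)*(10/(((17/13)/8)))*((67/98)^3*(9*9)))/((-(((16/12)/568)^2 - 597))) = 344844439775784/216685917258643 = 1.59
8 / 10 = 4 / 5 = 0.80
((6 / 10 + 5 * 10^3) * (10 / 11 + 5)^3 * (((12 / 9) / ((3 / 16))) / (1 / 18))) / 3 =15980099200 / 363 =44022311.85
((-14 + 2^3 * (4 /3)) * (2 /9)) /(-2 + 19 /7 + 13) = -35 /648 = -0.05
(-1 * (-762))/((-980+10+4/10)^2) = 3175/3917184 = 0.00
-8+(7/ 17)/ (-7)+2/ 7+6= -211/ 119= -1.77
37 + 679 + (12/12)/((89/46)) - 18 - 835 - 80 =-19267/89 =-216.48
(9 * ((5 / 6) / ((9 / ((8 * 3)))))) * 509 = 10180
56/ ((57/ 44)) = 2464/ 57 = 43.23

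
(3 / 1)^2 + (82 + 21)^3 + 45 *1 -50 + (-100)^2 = 1102731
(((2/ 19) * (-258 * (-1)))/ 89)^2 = 266256/ 2859481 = 0.09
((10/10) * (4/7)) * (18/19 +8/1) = 680/133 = 5.11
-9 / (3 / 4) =-12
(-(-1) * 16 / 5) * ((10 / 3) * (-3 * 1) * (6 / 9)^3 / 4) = -64 / 27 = -2.37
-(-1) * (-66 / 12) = -11 / 2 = -5.50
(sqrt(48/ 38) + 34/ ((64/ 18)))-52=-679/ 16 + 2*sqrt(114)/ 19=-41.31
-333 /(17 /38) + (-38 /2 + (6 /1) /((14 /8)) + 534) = -26885 /119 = -225.92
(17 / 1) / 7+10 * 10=102.43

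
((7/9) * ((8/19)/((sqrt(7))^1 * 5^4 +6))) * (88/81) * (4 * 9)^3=-1892352/51952441 +197120000 * sqrt(7)/51952441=10.00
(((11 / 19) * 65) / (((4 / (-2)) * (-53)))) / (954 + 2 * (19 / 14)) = 5005 / 13487758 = 0.00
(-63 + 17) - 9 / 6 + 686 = 1277 / 2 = 638.50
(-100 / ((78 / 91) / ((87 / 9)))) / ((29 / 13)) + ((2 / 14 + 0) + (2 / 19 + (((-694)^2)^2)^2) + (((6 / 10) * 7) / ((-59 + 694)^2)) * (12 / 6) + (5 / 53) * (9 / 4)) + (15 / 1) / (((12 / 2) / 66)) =27531078826745733860696523588205213 / 511619944500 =53811582450429146357675.91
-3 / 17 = -0.18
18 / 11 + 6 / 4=69 / 22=3.14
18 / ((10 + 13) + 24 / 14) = 126 / 173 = 0.73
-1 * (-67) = 67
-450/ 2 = -225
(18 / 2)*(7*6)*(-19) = -7182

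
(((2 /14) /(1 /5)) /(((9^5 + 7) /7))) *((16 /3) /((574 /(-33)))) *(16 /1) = -440 /1059317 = -0.00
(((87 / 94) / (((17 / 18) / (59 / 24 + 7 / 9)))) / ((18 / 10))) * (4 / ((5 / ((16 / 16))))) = 6757 / 4794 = 1.41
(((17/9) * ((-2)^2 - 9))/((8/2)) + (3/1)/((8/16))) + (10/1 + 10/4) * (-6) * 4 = -10669/36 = -296.36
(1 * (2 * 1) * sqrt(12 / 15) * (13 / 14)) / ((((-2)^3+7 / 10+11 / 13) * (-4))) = 169 * sqrt(5) / 5873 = 0.06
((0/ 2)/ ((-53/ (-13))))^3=0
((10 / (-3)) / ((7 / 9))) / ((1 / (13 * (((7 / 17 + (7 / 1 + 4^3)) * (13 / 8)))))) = -6465.32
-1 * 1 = -1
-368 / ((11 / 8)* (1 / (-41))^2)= -4948864 / 11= -449896.73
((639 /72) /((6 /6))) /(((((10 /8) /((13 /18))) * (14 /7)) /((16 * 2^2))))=7384 /45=164.09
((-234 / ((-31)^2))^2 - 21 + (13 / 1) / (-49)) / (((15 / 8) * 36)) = -1919251676 / 6109091415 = -0.31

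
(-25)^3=-15625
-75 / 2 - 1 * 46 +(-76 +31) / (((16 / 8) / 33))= -826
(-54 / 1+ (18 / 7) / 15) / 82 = -0.66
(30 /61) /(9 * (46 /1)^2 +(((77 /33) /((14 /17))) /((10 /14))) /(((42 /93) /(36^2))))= 25 /1546716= 0.00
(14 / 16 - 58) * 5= -2285 / 8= -285.62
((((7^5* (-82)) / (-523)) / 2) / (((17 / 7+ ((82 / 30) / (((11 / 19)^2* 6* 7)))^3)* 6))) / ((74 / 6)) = 152623644702762964500 / 20880411458323450751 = 7.31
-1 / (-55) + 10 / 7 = 557 / 385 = 1.45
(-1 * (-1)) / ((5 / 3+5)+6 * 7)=3 / 146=0.02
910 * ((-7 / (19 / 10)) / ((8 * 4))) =-15925 / 152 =-104.77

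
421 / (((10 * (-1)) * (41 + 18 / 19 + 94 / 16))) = -31996 / 36345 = -0.88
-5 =-5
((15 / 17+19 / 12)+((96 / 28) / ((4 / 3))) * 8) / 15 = 32897 / 21420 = 1.54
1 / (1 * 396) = 1 / 396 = 0.00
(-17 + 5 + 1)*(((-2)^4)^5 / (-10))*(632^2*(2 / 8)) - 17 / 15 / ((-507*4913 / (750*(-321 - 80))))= 84380592409311334 / 732615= 115177265561.46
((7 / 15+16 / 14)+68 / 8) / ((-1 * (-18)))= 2123 / 3780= 0.56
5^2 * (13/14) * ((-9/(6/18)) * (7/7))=-8775/14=-626.79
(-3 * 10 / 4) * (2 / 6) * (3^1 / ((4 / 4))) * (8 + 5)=-97.50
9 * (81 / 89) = 729 / 89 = 8.19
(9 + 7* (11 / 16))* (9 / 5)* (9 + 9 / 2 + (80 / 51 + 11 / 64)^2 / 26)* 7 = 26402047399 / 11141120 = 2369.78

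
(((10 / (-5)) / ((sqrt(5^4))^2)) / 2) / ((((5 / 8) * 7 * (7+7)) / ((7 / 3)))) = -0.00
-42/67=-0.63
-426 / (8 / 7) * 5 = -7455 / 4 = -1863.75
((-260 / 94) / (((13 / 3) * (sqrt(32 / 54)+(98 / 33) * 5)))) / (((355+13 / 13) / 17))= -6185025 / 3004916612+92565 * sqrt(3) / 1502458306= -0.00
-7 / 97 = -0.07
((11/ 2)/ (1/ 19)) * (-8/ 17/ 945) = -836/ 16065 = -0.05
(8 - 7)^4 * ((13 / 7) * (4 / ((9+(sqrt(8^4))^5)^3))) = 0.00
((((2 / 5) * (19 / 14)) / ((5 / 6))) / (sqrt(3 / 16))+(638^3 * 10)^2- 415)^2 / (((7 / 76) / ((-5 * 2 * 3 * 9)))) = -5716518247550736226998508773103496343663581448 / 42875- 240401384056075220113536 * sqrt(3) / 7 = -133329871662990932467612400000000000000000.00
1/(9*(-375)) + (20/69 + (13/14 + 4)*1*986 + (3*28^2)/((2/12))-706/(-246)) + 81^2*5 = 1153568262524/22278375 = 51779.73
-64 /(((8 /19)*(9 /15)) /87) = -22040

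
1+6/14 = 10/7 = 1.43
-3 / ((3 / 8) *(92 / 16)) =-32 / 23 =-1.39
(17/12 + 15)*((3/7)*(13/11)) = 2561/308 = 8.31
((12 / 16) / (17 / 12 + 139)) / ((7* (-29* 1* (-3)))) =3 / 342055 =0.00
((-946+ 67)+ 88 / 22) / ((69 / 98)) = -85750 / 69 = -1242.75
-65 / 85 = -0.76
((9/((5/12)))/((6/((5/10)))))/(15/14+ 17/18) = 567/635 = 0.89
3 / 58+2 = 119 / 58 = 2.05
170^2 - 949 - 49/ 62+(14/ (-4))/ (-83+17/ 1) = 114372475/ 4092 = 27950.26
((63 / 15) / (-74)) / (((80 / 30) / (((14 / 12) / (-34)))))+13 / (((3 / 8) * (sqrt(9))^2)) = 20937089 / 5434560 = 3.85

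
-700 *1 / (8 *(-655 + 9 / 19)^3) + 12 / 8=5769836213893 / 3846556675712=1.50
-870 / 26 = -435 / 13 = -33.46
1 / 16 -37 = -591 / 16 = -36.94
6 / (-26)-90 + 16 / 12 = -3467 / 39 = -88.90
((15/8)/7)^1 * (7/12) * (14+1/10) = 141/64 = 2.20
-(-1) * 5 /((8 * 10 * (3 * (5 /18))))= 3 /40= 0.08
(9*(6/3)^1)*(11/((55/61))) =1098/5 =219.60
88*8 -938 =-234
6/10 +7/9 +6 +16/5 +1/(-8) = 3763/360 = 10.45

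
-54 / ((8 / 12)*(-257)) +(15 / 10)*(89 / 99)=28219 / 16962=1.66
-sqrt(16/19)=-4* sqrt(19)/19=-0.92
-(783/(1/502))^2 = -154500880356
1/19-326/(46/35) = -108372/437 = -247.99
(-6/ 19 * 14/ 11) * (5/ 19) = -420/ 3971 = -0.11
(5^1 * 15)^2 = 5625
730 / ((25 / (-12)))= -1752 / 5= -350.40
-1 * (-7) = 7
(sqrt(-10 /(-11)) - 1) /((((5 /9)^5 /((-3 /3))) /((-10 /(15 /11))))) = -433026 /3125 + 39366 *sqrt(110) /3125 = -6.45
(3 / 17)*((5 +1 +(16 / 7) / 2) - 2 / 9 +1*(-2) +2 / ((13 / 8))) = 1.09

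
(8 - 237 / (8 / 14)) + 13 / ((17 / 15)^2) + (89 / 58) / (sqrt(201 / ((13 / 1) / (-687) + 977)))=-458503 / 1156 + 89 * sqrt(10298006798) / 2669682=-393.25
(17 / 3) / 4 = 1.42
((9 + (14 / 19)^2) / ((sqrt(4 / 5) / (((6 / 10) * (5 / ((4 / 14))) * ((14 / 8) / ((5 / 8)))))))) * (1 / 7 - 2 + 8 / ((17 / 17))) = 1926.88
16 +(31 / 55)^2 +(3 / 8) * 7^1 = 458413 / 24200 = 18.94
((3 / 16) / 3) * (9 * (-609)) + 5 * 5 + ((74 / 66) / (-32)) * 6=-317.77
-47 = -47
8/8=1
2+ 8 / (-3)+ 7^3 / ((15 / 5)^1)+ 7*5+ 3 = 455 / 3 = 151.67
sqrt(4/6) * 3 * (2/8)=sqrt(6)/4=0.61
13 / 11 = 1.18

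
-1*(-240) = 240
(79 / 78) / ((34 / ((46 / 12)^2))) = 41791 / 95472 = 0.44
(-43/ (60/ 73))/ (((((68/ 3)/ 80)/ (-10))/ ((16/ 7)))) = 502240/ 119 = 4220.50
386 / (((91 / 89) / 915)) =31433910 / 91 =345427.58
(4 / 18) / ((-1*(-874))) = 1 / 3933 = 0.00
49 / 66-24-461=-31961 / 66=-484.26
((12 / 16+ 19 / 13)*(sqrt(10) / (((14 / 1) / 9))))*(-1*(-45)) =46575*sqrt(10) / 728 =202.31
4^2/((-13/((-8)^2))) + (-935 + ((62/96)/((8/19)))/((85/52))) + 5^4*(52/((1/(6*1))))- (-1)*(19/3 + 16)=6860176007/35360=194009.50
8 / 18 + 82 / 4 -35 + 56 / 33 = -2447 / 198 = -12.36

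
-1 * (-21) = 21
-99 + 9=-90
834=834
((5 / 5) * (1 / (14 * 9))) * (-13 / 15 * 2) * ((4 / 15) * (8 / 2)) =-0.01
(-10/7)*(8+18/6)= -110/7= -15.71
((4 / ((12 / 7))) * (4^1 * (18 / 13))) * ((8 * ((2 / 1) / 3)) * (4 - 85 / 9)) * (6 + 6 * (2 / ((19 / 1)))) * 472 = -290117632 / 247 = -1174565.31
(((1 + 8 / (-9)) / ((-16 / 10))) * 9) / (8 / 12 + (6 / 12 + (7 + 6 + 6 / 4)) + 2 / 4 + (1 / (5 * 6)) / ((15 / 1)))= -1125 / 29104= -0.04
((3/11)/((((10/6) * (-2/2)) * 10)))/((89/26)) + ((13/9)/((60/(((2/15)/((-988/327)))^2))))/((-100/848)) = -8029062947/1550625862500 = -0.01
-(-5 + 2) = 3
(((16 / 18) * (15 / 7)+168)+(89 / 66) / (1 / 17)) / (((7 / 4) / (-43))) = -7661482 / 1617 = -4738.08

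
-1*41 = -41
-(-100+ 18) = 82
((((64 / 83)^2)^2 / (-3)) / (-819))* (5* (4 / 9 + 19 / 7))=16693329920 / 7346120965911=0.00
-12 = -12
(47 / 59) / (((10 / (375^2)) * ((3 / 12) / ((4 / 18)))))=587500 / 59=9957.63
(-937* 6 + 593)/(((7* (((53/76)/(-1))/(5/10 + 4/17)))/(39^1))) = 186324450/6307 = 29542.48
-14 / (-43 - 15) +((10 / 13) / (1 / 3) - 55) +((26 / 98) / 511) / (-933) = -461948071439 / 8807242899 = -52.45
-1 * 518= -518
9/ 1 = 9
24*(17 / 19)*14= 5712 / 19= 300.63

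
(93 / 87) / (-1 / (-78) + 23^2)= 2418 / 1196627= 0.00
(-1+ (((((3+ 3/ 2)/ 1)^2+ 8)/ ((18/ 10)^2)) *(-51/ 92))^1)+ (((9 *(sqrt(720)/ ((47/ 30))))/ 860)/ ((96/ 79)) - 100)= -1051561/ 9936+ 2133 *sqrt(5)/ 32336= -105.69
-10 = -10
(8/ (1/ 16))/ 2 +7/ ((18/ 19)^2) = 23263/ 324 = 71.80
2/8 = 1/4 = 0.25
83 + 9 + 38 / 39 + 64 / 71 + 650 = 743.88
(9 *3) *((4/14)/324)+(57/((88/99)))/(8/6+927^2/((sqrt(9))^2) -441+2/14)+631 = 211586502685/335306328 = 631.02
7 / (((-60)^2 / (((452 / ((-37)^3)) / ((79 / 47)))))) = -37177 / 3601428300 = -0.00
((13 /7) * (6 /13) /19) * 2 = 12 /133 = 0.09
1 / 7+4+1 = 36 / 7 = 5.14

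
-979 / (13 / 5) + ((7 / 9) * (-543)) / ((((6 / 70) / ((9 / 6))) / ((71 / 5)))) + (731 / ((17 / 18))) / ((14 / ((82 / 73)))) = -4195623275 / 39858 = -105264.27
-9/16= -0.56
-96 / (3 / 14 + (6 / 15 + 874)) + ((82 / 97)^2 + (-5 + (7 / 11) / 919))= -25589944615418 / 5823261215563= -4.39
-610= -610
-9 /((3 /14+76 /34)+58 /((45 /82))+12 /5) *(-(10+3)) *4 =5012280 /1183867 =4.23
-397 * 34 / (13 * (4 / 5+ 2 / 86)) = -2902070 / 2301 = -1261.22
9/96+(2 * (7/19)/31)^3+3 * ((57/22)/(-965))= 5948962358041/69409011789920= 0.09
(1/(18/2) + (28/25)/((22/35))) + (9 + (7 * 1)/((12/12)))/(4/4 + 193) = 94849/48015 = 1.98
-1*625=-625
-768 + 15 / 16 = -12273 / 16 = -767.06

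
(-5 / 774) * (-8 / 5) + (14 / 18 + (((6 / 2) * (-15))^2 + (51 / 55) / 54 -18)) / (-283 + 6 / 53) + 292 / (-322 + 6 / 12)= -3281291882929 / 410396042430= -8.00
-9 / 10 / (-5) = 9 / 50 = 0.18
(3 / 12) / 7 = 1 / 28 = 0.04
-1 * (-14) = 14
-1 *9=-9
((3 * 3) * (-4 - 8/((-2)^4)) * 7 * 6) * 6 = -10206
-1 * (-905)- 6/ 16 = 7237/ 8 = 904.62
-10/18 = -5/9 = -0.56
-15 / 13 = -1.15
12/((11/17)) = 204/11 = 18.55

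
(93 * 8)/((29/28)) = 718.34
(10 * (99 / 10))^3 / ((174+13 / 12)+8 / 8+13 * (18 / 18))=11643588 / 2269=5131.59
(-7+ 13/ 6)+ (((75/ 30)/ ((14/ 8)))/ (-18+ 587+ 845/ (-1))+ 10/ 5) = -457/ 161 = -2.84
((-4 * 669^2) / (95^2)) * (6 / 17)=-10741464 / 153425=-70.01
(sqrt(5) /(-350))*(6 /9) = -sqrt(5) /525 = -0.00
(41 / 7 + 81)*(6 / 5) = 3648 / 35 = 104.23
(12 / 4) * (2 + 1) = 9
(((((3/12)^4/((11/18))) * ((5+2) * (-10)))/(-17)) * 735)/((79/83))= 19216575/945472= 20.32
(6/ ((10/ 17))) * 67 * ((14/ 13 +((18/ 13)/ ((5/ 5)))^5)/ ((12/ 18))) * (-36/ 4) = -105609892149/ 1856465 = -56887.63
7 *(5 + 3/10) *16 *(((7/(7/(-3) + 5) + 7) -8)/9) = 4823/45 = 107.18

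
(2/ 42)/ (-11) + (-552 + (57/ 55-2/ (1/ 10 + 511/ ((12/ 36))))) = -550.97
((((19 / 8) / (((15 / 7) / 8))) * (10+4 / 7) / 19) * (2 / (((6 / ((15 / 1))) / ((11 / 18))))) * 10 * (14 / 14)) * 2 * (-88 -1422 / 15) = -1487992 / 27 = -55110.81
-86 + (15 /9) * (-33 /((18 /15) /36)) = -1736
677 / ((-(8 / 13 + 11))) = -8801 / 151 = -58.28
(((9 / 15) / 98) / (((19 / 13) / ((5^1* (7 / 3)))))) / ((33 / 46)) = 299 / 4389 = 0.07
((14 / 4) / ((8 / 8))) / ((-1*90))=-7 / 180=-0.04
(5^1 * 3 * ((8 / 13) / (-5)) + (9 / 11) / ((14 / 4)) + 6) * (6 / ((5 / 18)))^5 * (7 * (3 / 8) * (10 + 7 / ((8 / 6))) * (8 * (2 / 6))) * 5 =984126559279104 / 89375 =11011206257.67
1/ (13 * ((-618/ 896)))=-448/ 4017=-0.11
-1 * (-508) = 508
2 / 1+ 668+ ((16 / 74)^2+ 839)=2065885 / 1369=1509.05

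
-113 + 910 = 797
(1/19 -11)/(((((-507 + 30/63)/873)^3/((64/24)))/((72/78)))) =3154790877202944/22867099352207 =137.96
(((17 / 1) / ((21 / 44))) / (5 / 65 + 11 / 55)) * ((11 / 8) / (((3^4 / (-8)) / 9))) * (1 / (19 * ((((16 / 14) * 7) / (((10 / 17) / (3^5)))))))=-39325 / 15707034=-0.00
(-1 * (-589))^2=346921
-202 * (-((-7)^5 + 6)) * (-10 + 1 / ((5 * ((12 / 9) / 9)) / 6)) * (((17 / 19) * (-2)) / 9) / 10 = -28847317 / 225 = -128210.30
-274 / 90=-137 / 45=-3.04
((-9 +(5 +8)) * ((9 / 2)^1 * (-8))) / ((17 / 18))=-2592 / 17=-152.47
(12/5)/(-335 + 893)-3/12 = -457/1860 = -0.25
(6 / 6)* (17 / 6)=17 / 6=2.83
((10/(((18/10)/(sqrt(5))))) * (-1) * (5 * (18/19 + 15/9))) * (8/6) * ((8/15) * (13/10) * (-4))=1239680 * sqrt(5)/4617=600.39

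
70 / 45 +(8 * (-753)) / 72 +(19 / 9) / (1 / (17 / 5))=-1124 / 15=-74.93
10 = 10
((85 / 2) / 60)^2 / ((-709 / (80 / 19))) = -1445 / 484956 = -0.00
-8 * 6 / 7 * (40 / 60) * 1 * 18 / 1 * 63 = -5184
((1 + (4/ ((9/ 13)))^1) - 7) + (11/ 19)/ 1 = 0.36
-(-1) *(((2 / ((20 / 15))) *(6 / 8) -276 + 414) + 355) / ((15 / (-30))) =-988.25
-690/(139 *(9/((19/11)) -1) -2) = -1.18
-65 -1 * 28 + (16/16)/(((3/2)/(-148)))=-575/3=-191.67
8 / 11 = 0.73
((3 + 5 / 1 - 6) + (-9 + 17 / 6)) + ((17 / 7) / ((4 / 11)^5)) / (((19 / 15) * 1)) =121501615 / 408576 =297.38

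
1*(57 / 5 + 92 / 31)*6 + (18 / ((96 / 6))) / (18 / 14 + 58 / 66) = 86.73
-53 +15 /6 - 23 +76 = 5 /2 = 2.50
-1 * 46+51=5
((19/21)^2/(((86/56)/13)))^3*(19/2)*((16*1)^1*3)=1005484139818496/6626828943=151729.30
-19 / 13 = -1.46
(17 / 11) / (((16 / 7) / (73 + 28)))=12019 / 176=68.29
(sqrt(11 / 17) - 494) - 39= -533 +sqrt(187) / 17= -532.20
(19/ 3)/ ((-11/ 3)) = -19/ 11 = -1.73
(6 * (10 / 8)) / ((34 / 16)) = 60 / 17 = 3.53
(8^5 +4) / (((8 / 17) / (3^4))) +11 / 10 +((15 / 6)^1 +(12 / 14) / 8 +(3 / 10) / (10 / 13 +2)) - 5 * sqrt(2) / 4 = 5640882.55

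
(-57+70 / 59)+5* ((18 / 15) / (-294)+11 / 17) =-2585067 / 49147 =-52.60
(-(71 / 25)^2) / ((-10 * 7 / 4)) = 10082 / 21875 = 0.46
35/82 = 0.43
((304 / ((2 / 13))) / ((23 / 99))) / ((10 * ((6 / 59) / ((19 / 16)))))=9137271 / 920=9931.82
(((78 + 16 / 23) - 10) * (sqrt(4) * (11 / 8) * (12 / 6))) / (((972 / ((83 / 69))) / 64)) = 29.93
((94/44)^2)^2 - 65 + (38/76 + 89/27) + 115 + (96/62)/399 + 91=4319253826529/26077612176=165.63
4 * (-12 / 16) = -3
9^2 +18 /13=1071 /13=82.38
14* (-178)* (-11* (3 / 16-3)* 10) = -1541925 / 2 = -770962.50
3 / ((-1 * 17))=-3 / 17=-0.18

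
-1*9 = -9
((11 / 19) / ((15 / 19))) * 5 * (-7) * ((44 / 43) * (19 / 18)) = -32186 / 1161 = -27.72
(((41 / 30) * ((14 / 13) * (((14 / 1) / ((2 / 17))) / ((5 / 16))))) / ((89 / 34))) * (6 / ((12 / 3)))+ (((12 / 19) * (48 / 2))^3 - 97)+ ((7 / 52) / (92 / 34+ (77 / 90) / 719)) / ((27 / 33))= 4380245549456859047 / 1181637700112350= 3706.93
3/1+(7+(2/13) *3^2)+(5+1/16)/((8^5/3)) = 77597783/6815744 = 11.39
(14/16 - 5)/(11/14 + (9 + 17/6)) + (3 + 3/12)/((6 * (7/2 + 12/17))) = -13859/69960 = -0.20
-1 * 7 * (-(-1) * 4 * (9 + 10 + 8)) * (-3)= 2268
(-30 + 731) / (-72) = -701 / 72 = -9.74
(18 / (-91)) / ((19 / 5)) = -90 / 1729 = -0.05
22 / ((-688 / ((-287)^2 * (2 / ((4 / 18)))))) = -8154531 / 344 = -23705.03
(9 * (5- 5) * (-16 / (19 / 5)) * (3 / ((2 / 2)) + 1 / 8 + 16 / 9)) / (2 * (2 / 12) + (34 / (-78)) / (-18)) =0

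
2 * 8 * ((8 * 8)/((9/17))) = 17408/9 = 1934.22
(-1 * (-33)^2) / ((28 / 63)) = -9801 / 4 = -2450.25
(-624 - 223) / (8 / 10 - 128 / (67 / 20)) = 283745 / 12532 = 22.64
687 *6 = 4122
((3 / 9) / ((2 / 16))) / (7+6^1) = 8 / 39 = 0.21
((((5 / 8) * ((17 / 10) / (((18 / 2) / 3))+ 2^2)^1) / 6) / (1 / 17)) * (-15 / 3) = -11645 / 288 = -40.43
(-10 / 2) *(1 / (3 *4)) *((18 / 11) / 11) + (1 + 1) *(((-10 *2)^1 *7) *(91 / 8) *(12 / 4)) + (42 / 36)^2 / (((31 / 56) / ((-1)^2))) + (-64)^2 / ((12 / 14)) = -322326647 / 67518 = -4773.94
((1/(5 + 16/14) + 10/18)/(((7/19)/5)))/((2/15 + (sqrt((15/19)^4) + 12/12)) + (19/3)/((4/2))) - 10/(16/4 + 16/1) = 142533143/96294114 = 1.48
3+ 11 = 14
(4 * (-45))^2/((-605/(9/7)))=-58320/847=-68.85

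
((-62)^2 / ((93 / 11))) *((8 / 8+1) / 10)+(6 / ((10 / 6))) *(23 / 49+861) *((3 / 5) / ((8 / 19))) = 16575247 / 3675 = 4510.27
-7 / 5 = -1.40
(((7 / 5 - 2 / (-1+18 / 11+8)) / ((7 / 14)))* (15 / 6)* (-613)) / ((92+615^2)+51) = -68043 / 7188992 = -0.01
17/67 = 0.25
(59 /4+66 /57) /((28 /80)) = 6045 /133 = 45.45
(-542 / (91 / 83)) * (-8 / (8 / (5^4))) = 28116250 / 91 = 308969.78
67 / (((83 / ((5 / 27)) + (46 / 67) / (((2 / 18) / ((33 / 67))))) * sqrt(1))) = 1503815 / 10128159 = 0.15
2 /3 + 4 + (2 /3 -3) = 7 /3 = 2.33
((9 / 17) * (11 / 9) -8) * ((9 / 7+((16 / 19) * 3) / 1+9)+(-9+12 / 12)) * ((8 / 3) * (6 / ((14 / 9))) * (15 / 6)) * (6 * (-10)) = 864000000 / 15827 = 54590.26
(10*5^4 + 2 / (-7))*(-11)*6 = -2887368 / 7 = -412481.14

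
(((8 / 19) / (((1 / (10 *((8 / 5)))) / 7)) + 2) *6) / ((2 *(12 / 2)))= 467 / 19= 24.58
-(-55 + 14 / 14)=54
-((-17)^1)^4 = -83521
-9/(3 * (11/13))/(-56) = 39/616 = 0.06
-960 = -960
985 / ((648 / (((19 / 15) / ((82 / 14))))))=0.33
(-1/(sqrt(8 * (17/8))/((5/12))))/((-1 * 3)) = 5 * sqrt(17)/612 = 0.03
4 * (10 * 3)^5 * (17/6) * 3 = 826200000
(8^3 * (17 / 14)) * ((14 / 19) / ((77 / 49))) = 60928 / 209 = 291.52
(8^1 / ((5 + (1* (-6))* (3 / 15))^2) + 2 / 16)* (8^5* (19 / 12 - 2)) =-10040320 / 1083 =-9270.84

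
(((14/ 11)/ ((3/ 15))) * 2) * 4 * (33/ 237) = 560/ 79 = 7.09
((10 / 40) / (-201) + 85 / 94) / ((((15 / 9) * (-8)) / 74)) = -1262551 / 251920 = -5.01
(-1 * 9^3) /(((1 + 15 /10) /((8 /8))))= -1458 /5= -291.60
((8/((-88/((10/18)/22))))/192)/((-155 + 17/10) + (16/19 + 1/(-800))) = 2375/30283508772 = 0.00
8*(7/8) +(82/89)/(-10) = 3074/445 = 6.91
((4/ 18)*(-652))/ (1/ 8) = -10432/ 9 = -1159.11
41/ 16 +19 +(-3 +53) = 1145/ 16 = 71.56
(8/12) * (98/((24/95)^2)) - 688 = 335.67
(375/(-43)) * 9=-3375/43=-78.49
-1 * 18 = -18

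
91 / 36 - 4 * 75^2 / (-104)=218.87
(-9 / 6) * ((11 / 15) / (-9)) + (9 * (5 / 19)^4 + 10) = 119228681 / 11728890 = 10.17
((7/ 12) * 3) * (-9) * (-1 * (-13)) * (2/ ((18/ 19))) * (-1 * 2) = 1729/ 2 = 864.50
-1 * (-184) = 184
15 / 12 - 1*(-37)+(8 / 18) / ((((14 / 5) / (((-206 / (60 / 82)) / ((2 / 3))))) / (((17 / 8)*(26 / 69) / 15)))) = 4521541 / 130410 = 34.67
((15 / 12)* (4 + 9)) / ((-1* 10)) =-13 / 8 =-1.62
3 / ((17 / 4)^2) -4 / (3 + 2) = -916 / 1445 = -0.63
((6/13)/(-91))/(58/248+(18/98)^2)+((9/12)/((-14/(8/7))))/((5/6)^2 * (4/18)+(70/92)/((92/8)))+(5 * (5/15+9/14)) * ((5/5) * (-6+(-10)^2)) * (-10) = -171602103798687064/37399182225405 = -4588.39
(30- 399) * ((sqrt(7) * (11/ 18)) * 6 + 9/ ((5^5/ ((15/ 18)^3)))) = -1353 * sqrt(7)- 123/ 200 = -3580.32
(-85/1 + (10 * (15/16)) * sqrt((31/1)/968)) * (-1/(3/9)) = 255-225 * sqrt(62)/352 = 249.97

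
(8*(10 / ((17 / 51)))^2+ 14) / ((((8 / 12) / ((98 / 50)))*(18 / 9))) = 10604.58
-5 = -5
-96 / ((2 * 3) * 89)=-0.18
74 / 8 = 37 / 4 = 9.25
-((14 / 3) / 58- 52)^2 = -20403289 / 7569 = -2695.64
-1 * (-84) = 84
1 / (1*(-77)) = -1 / 77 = -0.01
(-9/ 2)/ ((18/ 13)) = -13/ 4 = -3.25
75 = 75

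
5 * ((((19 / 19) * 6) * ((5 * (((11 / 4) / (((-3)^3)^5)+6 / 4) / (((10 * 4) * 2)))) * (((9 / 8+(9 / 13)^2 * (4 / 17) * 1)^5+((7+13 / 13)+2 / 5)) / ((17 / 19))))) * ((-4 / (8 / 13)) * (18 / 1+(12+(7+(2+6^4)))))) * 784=-4310649578173472161303106710693021895 / 17829890743679656074348724224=-241765338.90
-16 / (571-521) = -8 / 25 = -0.32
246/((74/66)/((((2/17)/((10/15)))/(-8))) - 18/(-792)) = -8856/1829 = -4.84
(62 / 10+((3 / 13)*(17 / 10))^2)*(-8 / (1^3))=-50.83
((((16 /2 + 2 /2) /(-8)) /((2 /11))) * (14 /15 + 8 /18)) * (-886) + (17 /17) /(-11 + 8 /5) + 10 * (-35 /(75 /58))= 7282.38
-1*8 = -8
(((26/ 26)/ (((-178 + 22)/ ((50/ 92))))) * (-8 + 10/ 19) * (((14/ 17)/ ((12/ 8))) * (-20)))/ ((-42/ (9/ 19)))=17750/ 5504889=0.00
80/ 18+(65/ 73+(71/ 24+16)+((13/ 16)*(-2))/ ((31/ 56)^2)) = 95920709/ 5051016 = 18.99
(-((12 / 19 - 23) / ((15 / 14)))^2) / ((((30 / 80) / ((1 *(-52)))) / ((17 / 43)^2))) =170249206400 / 18022203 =9446.64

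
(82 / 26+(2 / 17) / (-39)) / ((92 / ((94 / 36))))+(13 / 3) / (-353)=29900911 / 387568584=0.08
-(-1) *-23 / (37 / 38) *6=-5244 / 37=-141.73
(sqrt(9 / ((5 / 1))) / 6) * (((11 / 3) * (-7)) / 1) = -77 * sqrt(5) / 30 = -5.74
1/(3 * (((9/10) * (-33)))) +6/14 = 2603/6237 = 0.42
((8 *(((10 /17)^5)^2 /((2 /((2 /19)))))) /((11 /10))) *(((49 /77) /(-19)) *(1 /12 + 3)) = -51800000000000 /264181888696538307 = -0.00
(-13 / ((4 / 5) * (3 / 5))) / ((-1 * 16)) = 325 / 192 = 1.69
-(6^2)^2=-1296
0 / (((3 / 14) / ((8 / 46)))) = 0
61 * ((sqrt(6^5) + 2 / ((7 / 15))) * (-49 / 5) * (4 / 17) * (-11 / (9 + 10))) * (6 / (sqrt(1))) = 676368 / 323 + 28407456 * sqrt(6) / 1615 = 45179.95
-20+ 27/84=-19.68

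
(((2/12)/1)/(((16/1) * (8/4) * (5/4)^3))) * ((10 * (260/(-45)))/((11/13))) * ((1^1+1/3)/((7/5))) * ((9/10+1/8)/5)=-27716/779625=-0.04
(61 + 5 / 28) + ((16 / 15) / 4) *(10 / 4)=5195 / 84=61.85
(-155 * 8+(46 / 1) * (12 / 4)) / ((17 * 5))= -1102 / 85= -12.96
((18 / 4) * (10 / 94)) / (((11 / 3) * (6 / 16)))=180 / 517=0.35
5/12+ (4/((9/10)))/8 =0.97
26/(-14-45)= -26/59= -0.44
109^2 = 11881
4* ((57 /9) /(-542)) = -38 /813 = -0.05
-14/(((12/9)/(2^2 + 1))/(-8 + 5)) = 315/2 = 157.50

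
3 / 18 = 1 / 6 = 0.17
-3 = -3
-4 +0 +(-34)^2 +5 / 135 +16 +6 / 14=1168.47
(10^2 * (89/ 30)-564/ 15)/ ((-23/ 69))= -3886/ 5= -777.20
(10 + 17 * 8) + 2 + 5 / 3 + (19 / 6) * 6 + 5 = 521 / 3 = 173.67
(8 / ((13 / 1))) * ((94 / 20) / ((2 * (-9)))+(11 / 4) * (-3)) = -3064 / 585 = -5.24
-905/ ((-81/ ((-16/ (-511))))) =14480/ 41391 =0.35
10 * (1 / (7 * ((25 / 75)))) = 30 / 7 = 4.29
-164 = -164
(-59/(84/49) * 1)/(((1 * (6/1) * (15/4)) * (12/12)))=-413/270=-1.53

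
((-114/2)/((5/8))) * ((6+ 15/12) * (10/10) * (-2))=6612/5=1322.40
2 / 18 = 1 / 9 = 0.11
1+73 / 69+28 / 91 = 2122 / 897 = 2.37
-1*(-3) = 3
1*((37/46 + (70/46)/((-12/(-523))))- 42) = 25.13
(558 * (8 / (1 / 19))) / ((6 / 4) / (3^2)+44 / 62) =15775776 / 163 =96783.90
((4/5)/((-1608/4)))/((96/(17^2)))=-289/48240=-0.01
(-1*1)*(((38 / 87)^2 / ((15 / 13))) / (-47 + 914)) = -18772 / 98434845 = -0.00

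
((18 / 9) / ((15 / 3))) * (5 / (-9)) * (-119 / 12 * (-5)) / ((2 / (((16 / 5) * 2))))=-952 / 27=-35.26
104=104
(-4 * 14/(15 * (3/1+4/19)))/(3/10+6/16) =-8512/4941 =-1.72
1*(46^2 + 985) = 3101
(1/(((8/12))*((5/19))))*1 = 57/10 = 5.70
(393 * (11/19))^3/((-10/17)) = -1373423986539/68590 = -20023676.72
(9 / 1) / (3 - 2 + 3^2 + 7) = 9 / 17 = 0.53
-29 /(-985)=29 /985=0.03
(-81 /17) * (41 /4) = -3321 /68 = -48.84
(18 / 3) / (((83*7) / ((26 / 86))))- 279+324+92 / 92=1149296 / 24983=46.00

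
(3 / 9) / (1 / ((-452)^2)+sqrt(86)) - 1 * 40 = -430758084177304 / 10768952099325+41740124416 * sqrt(86) / 10768952099325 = -39.96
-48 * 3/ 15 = -48/ 5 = -9.60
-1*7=-7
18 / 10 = 9 / 5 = 1.80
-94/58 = -47/29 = -1.62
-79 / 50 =-1.58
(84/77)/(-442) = -6/2431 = -0.00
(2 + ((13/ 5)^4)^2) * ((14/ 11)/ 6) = 173199509/ 390625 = 443.39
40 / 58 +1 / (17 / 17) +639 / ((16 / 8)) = 18629 / 58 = 321.19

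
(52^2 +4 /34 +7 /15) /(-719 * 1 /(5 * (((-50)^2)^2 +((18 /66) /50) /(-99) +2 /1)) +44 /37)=2894671032206416147 /1272744532207830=2274.35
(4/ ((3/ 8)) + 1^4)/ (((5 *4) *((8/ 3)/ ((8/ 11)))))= 7/ 44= 0.16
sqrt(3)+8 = 9.73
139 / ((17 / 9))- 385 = -5294 / 17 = -311.41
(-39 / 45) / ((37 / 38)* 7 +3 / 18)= -247 / 1990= -0.12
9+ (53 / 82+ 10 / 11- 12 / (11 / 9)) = 665 / 902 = 0.74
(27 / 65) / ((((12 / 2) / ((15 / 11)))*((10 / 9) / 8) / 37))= 17982 / 715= 25.15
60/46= 30/23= 1.30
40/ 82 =20/ 41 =0.49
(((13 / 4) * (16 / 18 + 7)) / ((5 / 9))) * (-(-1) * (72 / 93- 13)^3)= -50248063697 / 595820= -84334.30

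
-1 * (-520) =520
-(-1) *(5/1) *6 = 30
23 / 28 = 0.82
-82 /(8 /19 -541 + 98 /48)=37392 /245573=0.15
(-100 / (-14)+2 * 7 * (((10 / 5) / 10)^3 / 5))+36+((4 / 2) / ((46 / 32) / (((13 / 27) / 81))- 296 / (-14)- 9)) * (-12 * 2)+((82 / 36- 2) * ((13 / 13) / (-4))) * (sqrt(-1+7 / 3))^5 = 69527775376 / 1617818125- 20 * sqrt(3) / 243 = 42.83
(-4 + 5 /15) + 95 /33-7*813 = -187829 /33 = -5691.79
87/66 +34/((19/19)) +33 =1503/22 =68.32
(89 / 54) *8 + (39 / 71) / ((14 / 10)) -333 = -4286330 / 13419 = -319.42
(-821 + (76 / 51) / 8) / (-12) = 83723 / 1224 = 68.40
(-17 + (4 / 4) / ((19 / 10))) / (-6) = 313 / 114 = 2.75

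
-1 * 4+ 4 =0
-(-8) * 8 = 64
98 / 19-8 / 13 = 1122 / 247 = 4.54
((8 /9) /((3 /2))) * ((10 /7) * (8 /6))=640 /567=1.13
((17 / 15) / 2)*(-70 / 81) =-0.49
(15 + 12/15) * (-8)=-632/5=-126.40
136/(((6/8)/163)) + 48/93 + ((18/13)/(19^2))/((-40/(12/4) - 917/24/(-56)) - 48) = 150226250445392/5082448605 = 29557.85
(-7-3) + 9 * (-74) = -676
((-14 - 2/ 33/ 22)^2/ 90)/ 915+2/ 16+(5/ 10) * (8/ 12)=19997172331/ 43404708600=0.46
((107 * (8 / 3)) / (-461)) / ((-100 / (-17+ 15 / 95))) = -13696 / 131385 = -0.10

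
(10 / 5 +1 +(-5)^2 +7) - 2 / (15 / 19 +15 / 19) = 506 / 15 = 33.73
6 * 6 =36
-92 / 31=-2.97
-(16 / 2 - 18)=10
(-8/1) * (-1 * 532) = 4256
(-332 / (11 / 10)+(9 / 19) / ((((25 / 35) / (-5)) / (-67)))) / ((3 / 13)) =-216437 / 627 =-345.19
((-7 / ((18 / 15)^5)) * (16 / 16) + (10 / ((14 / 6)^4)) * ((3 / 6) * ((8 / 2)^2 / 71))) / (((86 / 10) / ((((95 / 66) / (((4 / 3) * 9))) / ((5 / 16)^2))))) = -69894628255 / 176343896421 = -0.40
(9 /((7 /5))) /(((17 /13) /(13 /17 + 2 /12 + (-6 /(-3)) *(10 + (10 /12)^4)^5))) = 73040552534832629399575 /58701654954344448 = 1244267.35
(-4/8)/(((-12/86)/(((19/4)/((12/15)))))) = 4085/192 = 21.28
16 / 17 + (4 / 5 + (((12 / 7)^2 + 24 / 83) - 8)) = -1047764 / 345695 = -3.03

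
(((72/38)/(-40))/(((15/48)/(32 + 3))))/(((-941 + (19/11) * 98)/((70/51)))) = 25872/2741947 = 0.01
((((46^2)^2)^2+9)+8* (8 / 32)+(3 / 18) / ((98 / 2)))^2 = 34739212379120250416821673071561 / 86436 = 401906756202511111305725300.00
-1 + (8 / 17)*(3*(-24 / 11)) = -763 / 187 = -4.08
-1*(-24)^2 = -576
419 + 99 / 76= 31943 / 76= 420.30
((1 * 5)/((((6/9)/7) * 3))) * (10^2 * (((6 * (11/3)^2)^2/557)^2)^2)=20585478978880328128000/631525393968561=32596439.00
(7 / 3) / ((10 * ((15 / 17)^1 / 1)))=119 / 450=0.26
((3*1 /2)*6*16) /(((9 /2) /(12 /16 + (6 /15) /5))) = 664 /25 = 26.56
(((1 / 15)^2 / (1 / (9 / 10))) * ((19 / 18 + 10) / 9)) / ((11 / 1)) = 199 / 445500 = 0.00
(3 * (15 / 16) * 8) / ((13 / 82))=141.92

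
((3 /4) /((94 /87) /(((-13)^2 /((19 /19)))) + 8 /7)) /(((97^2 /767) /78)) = 9236027619 /2225830676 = 4.15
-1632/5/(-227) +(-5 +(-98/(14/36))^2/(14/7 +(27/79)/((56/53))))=318827266963/11666665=27328.06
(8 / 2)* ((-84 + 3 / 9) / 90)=-502 / 135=-3.72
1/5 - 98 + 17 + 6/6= -399/5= -79.80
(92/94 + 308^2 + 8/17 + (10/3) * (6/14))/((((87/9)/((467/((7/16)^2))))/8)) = 1522395581743104/7947653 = 191552849.85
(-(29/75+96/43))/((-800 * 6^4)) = 8447/3343680000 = 0.00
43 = 43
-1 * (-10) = 10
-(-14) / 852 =0.02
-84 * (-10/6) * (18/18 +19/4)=805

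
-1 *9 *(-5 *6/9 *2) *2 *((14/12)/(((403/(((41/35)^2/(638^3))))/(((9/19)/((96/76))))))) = 5043/7325969771120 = 0.00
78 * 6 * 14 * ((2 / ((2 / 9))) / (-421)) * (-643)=37916424 / 421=90062.76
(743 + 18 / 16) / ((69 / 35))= 208355 / 552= 377.45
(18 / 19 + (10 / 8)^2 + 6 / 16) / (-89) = -0.03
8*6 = 48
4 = 4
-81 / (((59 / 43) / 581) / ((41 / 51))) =-27656181 / 1003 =-27573.46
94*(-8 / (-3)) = 752 / 3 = 250.67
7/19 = 0.37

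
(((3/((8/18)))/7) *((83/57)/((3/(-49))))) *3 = -5229/76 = -68.80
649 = 649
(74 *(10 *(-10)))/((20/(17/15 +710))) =-789358/3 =-263119.33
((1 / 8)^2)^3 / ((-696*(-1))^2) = 0.00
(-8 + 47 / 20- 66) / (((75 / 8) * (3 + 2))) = -2866 / 1875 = -1.53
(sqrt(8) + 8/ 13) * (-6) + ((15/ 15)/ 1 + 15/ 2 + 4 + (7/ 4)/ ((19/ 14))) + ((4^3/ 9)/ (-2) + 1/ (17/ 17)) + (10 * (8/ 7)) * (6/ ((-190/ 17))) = 21883/ 15561 - 12 * sqrt(2) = -15.56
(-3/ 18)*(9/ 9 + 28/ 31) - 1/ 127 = -7679/ 23622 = -0.33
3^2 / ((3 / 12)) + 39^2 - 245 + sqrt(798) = sqrt(798) + 1312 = 1340.25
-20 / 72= -0.28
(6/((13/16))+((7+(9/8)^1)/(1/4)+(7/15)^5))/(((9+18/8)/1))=1575817714/444234375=3.55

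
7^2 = 49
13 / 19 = 0.68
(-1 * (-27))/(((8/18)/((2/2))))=243/4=60.75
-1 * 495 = -495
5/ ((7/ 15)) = 75/ 7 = 10.71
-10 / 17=-0.59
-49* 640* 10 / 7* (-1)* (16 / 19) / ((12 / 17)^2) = 12947200 / 171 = 75714.62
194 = 194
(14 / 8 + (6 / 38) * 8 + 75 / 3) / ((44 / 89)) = 189481 / 3344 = 56.66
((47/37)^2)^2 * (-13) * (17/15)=-1078409501/28112415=-38.36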